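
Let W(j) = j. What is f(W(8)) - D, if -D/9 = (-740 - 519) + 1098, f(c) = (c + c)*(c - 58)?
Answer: -2249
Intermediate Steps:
f(c) = 2*c*(-58 + c) (f(c) = (2*c)*(-58 + c) = 2*c*(-58 + c))
D = 1449 (D = -9*((-740 - 519) + 1098) = -9*(-1259 + 1098) = -9*(-161) = 1449)
f(W(8)) - D = 2*8*(-58 + 8) - 1*1449 = 2*8*(-50) - 1449 = -800 - 1449 = -2249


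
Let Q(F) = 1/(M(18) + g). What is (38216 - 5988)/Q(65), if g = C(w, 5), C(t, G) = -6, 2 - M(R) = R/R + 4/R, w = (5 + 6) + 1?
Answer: -1514716/9 ≈ -1.6830e+5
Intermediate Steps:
w = 12 (w = 11 + 1 = 12)
M(R) = 1 - 4/R (M(R) = 2 - (R/R + 4/R) = 2 - (1 + 4/R) = 2 + (-1 - 4/R) = 1 - 4/R)
g = -6
Q(F) = -9/47 (Q(F) = 1/((-4 + 18)/18 - 6) = 1/((1/18)*14 - 6) = 1/(7/9 - 6) = 1/(-47/9) = -9/47)
(38216 - 5988)/Q(65) = (38216 - 5988)/(-9/47) = 32228*(-47/9) = -1514716/9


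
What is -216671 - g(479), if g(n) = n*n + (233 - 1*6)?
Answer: -446339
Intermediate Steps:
g(n) = 227 + n² (g(n) = n² + (233 - 6) = n² + 227 = 227 + n²)
-216671 - g(479) = -216671 - (227 + 479²) = -216671 - (227 + 229441) = -216671 - 1*229668 = -216671 - 229668 = -446339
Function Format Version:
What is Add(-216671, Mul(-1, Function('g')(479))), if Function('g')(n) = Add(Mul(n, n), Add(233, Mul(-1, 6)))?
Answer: -446339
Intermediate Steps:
Function('g')(n) = Add(227, Pow(n, 2)) (Function('g')(n) = Add(Pow(n, 2), Add(233, -6)) = Add(Pow(n, 2), 227) = Add(227, Pow(n, 2)))
Add(-216671, Mul(-1, Function('g')(479))) = Add(-216671, Mul(-1, Add(227, Pow(479, 2)))) = Add(-216671, Mul(-1, Add(227, 229441))) = Add(-216671, Mul(-1, 229668)) = Add(-216671, -229668) = -446339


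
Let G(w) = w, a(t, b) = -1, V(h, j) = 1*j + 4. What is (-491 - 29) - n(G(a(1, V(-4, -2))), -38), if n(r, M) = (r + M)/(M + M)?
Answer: -39559/76 ≈ -520.51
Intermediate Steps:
V(h, j) = 4 + j (V(h, j) = j + 4 = 4 + j)
n(r, M) = (M + r)/(2*M) (n(r, M) = (M + r)/((2*M)) = (M + r)*(1/(2*M)) = (M + r)/(2*M))
(-491 - 29) - n(G(a(1, V(-4, -2))), -38) = (-491 - 29) - (-38 - 1)/(2*(-38)) = -520 - (-1)*(-39)/(2*38) = -520 - 1*39/76 = -520 - 39/76 = -39559/76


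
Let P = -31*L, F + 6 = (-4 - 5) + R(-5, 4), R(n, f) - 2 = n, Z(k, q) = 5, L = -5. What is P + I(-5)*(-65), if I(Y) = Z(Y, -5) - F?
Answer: -1340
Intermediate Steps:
R(n, f) = 2 + n
F = -18 (F = -6 + ((-4 - 5) + (2 - 5)) = -6 + (-9 - 3) = -6 - 12 = -18)
I(Y) = 23 (I(Y) = 5 - 1*(-18) = 5 + 18 = 23)
P = 155 (P = -31*(-5) = 155)
P + I(-5)*(-65) = 155 + 23*(-65) = 155 - 1495 = -1340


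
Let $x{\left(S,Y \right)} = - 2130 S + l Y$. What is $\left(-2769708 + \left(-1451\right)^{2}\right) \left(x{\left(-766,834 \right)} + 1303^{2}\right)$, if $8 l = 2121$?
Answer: $- \frac{9434496649991}{4} \approx -2.3586 \cdot 10^{12}$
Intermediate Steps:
$l = \frac{2121}{8}$ ($l = \frac{1}{8} \cdot 2121 = \frac{2121}{8} \approx 265.13$)
$x{\left(S,Y \right)} = - 2130 S + \frac{2121 Y}{8}$
$\left(-2769708 + \left(-1451\right)^{2}\right) \left(x{\left(-766,834 \right)} + 1303^{2}\right) = \left(-2769708 + \left(-1451\right)^{2}\right) \left(\left(\left(-2130\right) \left(-766\right) + \frac{2121}{8} \cdot 834\right) + 1303^{2}\right) = \left(-2769708 + 2105401\right) \left(\left(1631580 + \frac{884457}{4}\right) + 1697809\right) = - 664307 \left(\frac{7410777}{4} + 1697809\right) = \left(-664307\right) \frac{14202013}{4} = - \frac{9434496649991}{4}$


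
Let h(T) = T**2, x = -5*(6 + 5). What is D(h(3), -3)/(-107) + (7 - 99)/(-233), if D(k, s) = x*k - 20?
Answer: 129839/24931 ≈ 5.2079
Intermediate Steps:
x = -55 (x = -5*11 = -55)
D(k, s) = -20 - 55*k (D(k, s) = -55*k - 20 = -20 - 55*k)
D(h(3), -3)/(-107) + (7 - 99)/(-233) = (-20 - 55*3**2)/(-107) + (7 - 99)/(-233) = (-20 - 55*9)*(-1/107) - 92*(-1/233) = (-20 - 495)*(-1/107) + 92/233 = -515*(-1/107) + 92/233 = 515/107 + 92/233 = 129839/24931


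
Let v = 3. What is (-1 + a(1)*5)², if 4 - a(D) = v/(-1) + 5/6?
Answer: 32041/36 ≈ 890.03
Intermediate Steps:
a(D) = 37/6 (a(D) = 4 - (3/(-1) + 5/6) = 4 - (3*(-1) + 5*(⅙)) = 4 - (-3 + ⅚) = 4 - 1*(-13/6) = 4 + 13/6 = 37/6)
(-1 + a(1)*5)² = (-1 + (37/6)*5)² = (-1 + 185/6)² = (179/6)² = 32041/36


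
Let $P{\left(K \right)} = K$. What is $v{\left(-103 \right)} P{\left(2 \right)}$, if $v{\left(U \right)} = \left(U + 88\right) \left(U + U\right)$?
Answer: $6180$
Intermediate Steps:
$v{\left(U \right)} = 2 U \left(88 + U\right)$ ($v{\left(U \right)} = \left(88 + U\right) 2 U = 2 U \left(88 + U\right)$)
$v{\left(-103 \right)} P{\left(2 \right)} = 2 \left(-103\right) \left(88 - 103\right) 2 = 2 \left(-103\right) \left(-15\right) 2 = 3090 \cdot 2 = 6180$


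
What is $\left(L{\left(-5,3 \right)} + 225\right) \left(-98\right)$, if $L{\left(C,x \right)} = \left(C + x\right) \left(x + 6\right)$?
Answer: $-20286$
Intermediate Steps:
$L{\left(C,x \right)} = \left(6 + x\right) \left(C + x\right)$ ($L{\left(C,x \right)} = \left(C + x\right) \left(6 + x\right) = \left(6 + x\right) \left(C + x\right)$)
$\left(L{\left(-5,3 \right)} + 225\right) \left(-98\right) = \left(\left(3^{2} + 6 \left(-5\right) + 6 \cdot 3 - 15\right) + 225\right) \left(-98\right) = \left(\left(9 - 30 + 18 - 15\right) + 225\right) \left(-98\right) = \left(-18 + 225\right) \left(-98\right) = 207 \left(-98\right) = -20286$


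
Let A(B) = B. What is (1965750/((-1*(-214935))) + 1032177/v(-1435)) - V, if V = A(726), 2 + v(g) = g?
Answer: -9850215527/6863591 ≈ -1435.1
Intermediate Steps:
v(g) = -2 + g
V = 726
(1965750/((-1*(-214935))) + 1032177/v(-1435)) - V = (1965750/((-1*(-214935))) + 1032177/(-2 - 1435)) - 1*726 = (1965750/214935 + 1032177/(-1437)) - 726 = (1965750*(1/214935) + 1032177*(-1/1437)) - 726 = (131050/14329 - 344059/479) - 726 = -4867248461/6863591 - 726 = -9850215527/6863591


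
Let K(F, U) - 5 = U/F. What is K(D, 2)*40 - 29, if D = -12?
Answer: 493/3 ≈ 164.33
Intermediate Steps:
K(F, U) = 5 + U/F
K(D, 2)*40 - 29 = (5 + 2/(-12))*40 - 29 = (5 + 2*(-1/12))*40 - 29 = (5 - 1/6)*40 - 29 = (29/6)*40 - 29 = 580/3 - 29 = 493/3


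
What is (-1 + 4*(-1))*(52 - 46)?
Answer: -30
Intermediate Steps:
(-1 + 4*(-1))*(52 - 46) = (-1 - 4)*6 = -5*6 = -30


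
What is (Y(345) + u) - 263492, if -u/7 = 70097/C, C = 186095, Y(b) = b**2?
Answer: -3840725292/26585 ≈ -1.4447e+5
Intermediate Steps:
u = -70097/26585 (u = -490679/186095 = -7*70097/186095 = -70097/26585 ≈ -2.6367)
(Y(345) + u) - 263492 = (345**2 - 70097/26585) - 263492 = (119025 - 70097/26585) - 263492 = 3164209528/26585 - 263492 = -3840725292/26585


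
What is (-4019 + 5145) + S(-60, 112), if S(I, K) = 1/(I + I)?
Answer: 135119/120 ≈ 1126.0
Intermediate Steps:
S(I, K) = 1/(2*I)
(-4019 + 5145) + S(-60, 112) = (-4019 + 5145) + (½)/(-60) = 1126 + (½)*(-1/60) = 1126 - 1/120 = 135119/120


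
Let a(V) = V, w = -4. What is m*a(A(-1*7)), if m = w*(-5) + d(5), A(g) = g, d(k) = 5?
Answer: -175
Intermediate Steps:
m = 25 (m = -4*(-5) + 5 = 20 + 5 = 25)
m*a(A(-1*7)) = 25*(-1*7) = 25*(-7) = -175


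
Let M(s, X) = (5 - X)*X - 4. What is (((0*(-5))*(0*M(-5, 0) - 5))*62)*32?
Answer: 0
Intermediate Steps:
M(s, X) = -4 + X*(5 - X) (M(s, X) = X*(5 - X) - 4 = -4 + X*(5 - X))
(((0*(-5))*(0*M(-5, 0) - 5))*62)*32 = (((0*(-5))*(0*(-4 - 1*0**2 + 5*0) - 5))*62)*32 = ((0*(0*(-4 - 1*0 + 0) - 5))*62)*32 = ((0*(0*(-4 + 0 + 0) - 5))*62)*32 = ((0*(0*(-4) - 5))*62)*32 = ((0*(0 - 5))*62)*32 = ((0*(-5))*62)*32 = (0*62)*32 = 0*32 = 0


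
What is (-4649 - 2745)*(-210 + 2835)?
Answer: -19409250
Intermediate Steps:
(-4649 - 2745)*(-210 + 2835) = -7394*2625 = -19409250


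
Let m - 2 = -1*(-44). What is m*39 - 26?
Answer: 1768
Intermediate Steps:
m = 46 (m = 2 - 1*(-44) = 2 + 44 = 46)
m*39 - 26 = 46*39 - 26 = 1794 - 26 = 1768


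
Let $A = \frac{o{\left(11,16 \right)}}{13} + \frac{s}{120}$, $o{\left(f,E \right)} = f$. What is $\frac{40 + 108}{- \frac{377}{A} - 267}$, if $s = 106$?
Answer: $- \frac{199652}{654243} \approx -0.30516$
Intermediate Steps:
$A = \frac{1349}{780}$ ($A = \frac{11}{13} + \frac{106}{120} = 11 \cdot \frac{1}{13} + 106 \cdot \frac{1}{120} = \frac{11}{13} + \frac{53}{60} = \frac{1349}{780} \approx 1.7295$)
$\frac{40 + 108}{- \frac{377}{A} - 267} = \frac{40 + 108}{- \frac{377}{\frac{1349}{780}} - 267} = \frac{148}{\left(-377\right) \frac{780}{1349} - 267} = \frac{148}{- \frac{294060}{1349} - 267} = \frac{148}{- \frac{654243}{1349}} = 148 \left(- \frac{1349}{654243}\right) = - \frac{199652}{654243}$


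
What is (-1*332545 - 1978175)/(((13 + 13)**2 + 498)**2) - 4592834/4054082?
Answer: -1962255154153/698455490329 ≈ -2.8094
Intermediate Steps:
(-1*332545 - 1978175)/(((13 + 13)**2 + 498)**2) - 4592834/4054082 = (-332545 - 1978175)/((26**2 + 498)**2) - 4592834*1/4054082 = -2310720/(676 + 498)**2 - 2296417/2027041 = -2310720/(1174**2) - 2296417/2027041 = -2310720/1378276 - 2296417/2027041 = -2310720*1/1378276 - 2296417/2027041 = -577680/344569 - 2296417/2027041 = -1962255154153/698455490329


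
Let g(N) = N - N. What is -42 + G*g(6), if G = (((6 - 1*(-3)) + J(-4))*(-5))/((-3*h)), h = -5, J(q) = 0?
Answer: -42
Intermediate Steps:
g(N) = 0
G = -3 (G = (((6 - 1*(-3)) + 0)*(-5))/((-3*(-5))) = (((6 + 3) + 0)*(-5))/15 = ((9 + 0)*(-5))*(1/15) = (9*(-5))*(1/15) = -45*1/15 = -3)
-42 + G*g(6) = -42 - 3*0 = -42 + 0 = -42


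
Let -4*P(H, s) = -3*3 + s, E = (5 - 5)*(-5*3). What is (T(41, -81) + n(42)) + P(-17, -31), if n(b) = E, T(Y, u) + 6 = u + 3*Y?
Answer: 46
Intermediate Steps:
T(Y, u) = -6 + u + 3*Y (T(Y, u) = -6 + (u + 3*Y) = -6 + u + 3*Y)
E = 0 (E = 0*(-15) = 0)
n(b) = 0
P(H, s) = 9/4 - s/4 (P(H, s) = -(-3*3 + s)/4 = -(-9 + s)/4 = 9/4 - s/4)
(T(41, -81) + n(42)) + P(-17, -31) = ((-6 - 81 + 3*41) + 0) + (9/4 - ¼*(-31)) = ((-6 - 81 + 123) + 0) + (9/4 + 31/4) = (36 + 0) + 10 = 36 + 10 = 46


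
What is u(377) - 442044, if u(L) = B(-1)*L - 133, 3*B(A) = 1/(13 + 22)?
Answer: -46428208/105 ≈ -4.4217e+5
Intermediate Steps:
B(A) = 1/105 (B(A) = 1/(3*(13 + 22)) = (⅓)/35 = (⅓)*(1/35) = 1/105)
u(L) = -133 + L/105 (u(L) = L/105 - 133 = -133 + L/105)
u(377) - 442044 = (-133 + (1/105)*377) - 442044 = (-133 + 377/105) - 442044 = -13588/105 - 442044 = -46428208/105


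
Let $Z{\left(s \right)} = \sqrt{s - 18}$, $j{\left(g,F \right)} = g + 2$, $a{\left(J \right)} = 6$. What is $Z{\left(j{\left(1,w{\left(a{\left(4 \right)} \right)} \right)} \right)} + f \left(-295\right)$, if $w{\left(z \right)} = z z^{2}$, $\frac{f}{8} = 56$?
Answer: $-132160 + i \sqrt{15} \approx -1.3216 \cdot 10^{5} + 3.873 i$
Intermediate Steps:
$f = 448$ ($f = 8 \cdot 56 = 448$)
$w{\left(z \right)} = z^{3}$
$j{\left(g,F \right)} = 2 + g$
$Z{\left(s \right)} = \sqrt{-18 + s}$
$Z{\left(j{\left(1,w{\left(a{\left(4 \right)} \right)} \right)} \right)} + f \left(-295\right) = \sqrt{-18 + \left(2 + 1\right)} + 448 \left(-295\right) = \sqrt{-18 + 3} - 132160 = \sqrt{-15} - 132160 = i \sqrt{15} - 132160 = -132160 + i \sqrt{15}$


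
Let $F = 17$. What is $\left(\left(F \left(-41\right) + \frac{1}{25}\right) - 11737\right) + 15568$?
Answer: $\frac{78351}{25} \approx 3134.0$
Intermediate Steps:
$\left(\left(F \left(-41\right) + \frac{1}{25}\right) - 11737\right) + 15568 = \left(\left(17 \left(-41\right) + \frac{1}{25}\right) - 11737\right) + 15568 = \left(\left(-697 + \frac{1}{25}\right) - 11737\right) + 15568 = \left(- \frac{17424}{25} - 11737\right) + 15568 = - \frac{310849}{25} + 15568 = \frac{78351}{25}$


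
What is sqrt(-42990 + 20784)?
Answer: I*sqrt(22206) ≈ 149.02*I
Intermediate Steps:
sqrt(-42990 + 20784) = sqrt(-22206) = I*sqrt(22206)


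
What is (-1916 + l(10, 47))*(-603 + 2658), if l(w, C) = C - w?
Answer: -3861345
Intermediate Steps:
(-1916 + l(10, 47))*(-603 + 2658) = (-1916 + (47 - 1*10))*(-603 + 2658) = (-1916 + (47 - 10))*2055 = (-1916 + 37)*2055 = -1879*2055 = -3861345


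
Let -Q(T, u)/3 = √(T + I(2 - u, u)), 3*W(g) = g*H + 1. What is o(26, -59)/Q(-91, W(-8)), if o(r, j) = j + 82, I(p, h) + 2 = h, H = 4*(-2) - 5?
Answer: 23*I*√58/174 ≈ 1.0067*I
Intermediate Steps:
H = -13 (H = -8 - 5 = -13)
W(g) = ⅓ - 13*g/3 (W(g) = (g*(-13) + 1)/3 = (-13*g + 1)/3 = (1 - 13*g)/3 = ⅓ - 13*g/3)
I(p, h) = -2 + h
Q(T, u) = -3*√(-2 + T + u) (Q(T, u) = -3*√(T + (-2 + u)) = -3*√(-2 + T + u))
o(r, j) = 82 + j
o(26, -59)/Q(-91, W(-8)) = (82 - 59)/((-3*√(-2 - 91 + (⅓ - 13/3*(-8))))) = 23/((-3*√(-2 - 91 + (⅓ + 104/3)))) = 23/((-3*√(-2 - 91 + 35))) = 23/((-3*I*√58)) = 23*(I*√58/174) = 23*I*√58/174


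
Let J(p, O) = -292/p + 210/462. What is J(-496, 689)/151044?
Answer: 1423/206024016 ≈ 6.9070e-6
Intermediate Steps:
J(p, O) = 5/11 - 292/p (J(p, O) = -292/p + 210*(1/462) = -292/p + 5/11 = 5/11 - 292/p)
J(-496, 689)/151044 = (5/11 - 292/(-496))/151044 = (5/11 - 292*(-1/496))*(1/151044) = (5/11 + 73/124)*(1/151044) = (1423/1364)*(1/151044) = 1423/206024016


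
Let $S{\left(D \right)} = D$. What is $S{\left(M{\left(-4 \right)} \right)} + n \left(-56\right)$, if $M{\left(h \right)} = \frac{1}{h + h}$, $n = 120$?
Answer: $- \frac{53761}{8} \approx -6720.1$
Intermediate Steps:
$M{\left(h \right)} = \frac{1}{2 h}$
$S{\left(M{\left(-4 \right)} \right)} + n \left(-56\right) = \frac{1}{2 \left(-4\right)} + 120 \left(-56\right) = \frac{1}{2} \left(- \frac{1}{4}\right) - 6720 = - \frac{1}{8} - 6720 = - \frac{53761}{8}$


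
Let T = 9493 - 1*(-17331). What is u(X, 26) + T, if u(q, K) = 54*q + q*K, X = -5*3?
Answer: 25624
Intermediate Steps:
X = -15
T = 26824 (T = 9493 + 17331 = 26824)
u(q, K) = 54*q + K*q
u(X, 26) + T = -15*(54 + 26) + 26824 = -15*80 + 26824 = -1200 + 26824 = 25624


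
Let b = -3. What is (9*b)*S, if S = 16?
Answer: -432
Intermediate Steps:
(9*b)*S = (9*(-3))*16 = -27*16 = -432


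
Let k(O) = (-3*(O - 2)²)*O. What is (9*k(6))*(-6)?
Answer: 15552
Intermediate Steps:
k(O) = -3*O*(-2 + O)² (k(O) = (-3*(-2 + O)²)*O = -3*O*(-2 + O)²)
(9*k(6))*(-6) = (9*(-3*6*(-2 + 6)²))*(-6) = (9*(-3*6*4²))*(-6) = (9*(-3*6*16))*(-6) = (9*(-288))*(-6) = -2592*(-6) = 15552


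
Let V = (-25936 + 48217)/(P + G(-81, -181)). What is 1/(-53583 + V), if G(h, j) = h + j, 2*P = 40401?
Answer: -39877/2136684729 ≈ -1.8663e-5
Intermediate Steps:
P = 40401/2 (P = (½)*40401 = 40401/2 ≈ 20201.)
V = 44562/39877 (V = (-25936 + 48217)/(40401/2 + (-81 - 181)) = 22281/(40401/2 - 262) = 22281/(39877/2) = 22281*(2/39877) = 44562/39877 ≈ 1.1175)
1/(-53583 + V) = 1/(-53583 + 44562/39877) = 1/(-2136684729/39877) = -39877/2136684729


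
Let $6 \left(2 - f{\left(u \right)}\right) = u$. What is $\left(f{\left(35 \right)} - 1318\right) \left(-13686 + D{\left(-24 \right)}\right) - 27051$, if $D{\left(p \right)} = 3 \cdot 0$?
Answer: $18063560$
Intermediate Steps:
$f{\left(u \right)} = 2 - \frac{u}{6}$
$D{\left(p \right)} = 0$
$\left(f{\left(35 \right)} - 1318\right) \left(-13686 + D{\left(-24 \right)}\right) - 27051 = \left(\left(2 - \frac{35}{6}\right) - 1318\right) \left(-13686 + 0\right) - 27051 = \left(\left(2 - \frac{35}{6}\right) - 1318\right) \left(-13686\right) - 27051 = \left(- \frac{23}{6} - 1318\right) \left(-13686\right) - 27051 = \left(- \frac{7931}{6}\right) \left(-13686\right) - 27051 = 18090611 - 27051 = 18063560$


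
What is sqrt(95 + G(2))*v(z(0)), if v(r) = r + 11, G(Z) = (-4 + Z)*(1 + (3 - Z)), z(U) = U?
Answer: 11*sqrt(91) ≈ 104.93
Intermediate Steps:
G(Z) = (-4 + Z)*(4 - Z)
v(r) = 11 + r
sqrt(95 + G(2))*v(z(0)) = sqrt(95 + (-16 - 1*2**2 + 8*2))*(11 + 0) = sqrt(95 + (-16 - 1*4 + 16))*11 = sqrt(95 + (-16 - 4 + 16))*11 = sqrt(95 - 4)*11 = sqrt(91)*11 = 11*sqrt(91)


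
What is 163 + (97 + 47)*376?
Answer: 54307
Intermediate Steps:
163 + (97 + 47)*376 = 163 + 144*376 = 163 + 54144 = 54307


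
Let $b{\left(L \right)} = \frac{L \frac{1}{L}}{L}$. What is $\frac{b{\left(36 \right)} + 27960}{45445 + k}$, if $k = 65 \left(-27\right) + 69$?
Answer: $\frac{1006561}{1575324} \approx 0.63896$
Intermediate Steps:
$k = -1686$ ($k = -1755 + 69 = -1686$)
$b{\left(L \right)} = \frac{1}{L}$ ($b{\left(L \right)} = 1 \frac{1}{L} = \frac{1}{L}$)
$\frac{b{\left(36 \right)} + 27960}{45445 + k} = \frac{\frac{1}{36} + 27960}{45445 - 1686} = \frac{\frac{1}{36} + 27960}{43759} = \frac{1006561}{36} \cdot \frac{1}{43759} = \frac{1006561}{1575324}$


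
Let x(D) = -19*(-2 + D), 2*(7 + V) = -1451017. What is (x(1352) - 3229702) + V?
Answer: -7961735/2 ≈ -3.9809e+6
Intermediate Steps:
V = -1451031/2 (V = -7 + (1/2)*(-1451017) = -7 - 1451017/2 = -1451031/2 ≈ -7.2552e+5)
x(D) = 38 - 19*D
(x(1352) - 3229702) + V = ((38 - 19*1352) - 3229702) - 1451031/2 = ((38 - 25688) - 3229702) - 1451031/2 = (-25650 - 3229702) - 1451031/2 = -3255352 - 1451031/2 = -7961735/2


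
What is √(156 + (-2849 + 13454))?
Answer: √10761 ≈ 103.74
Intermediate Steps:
√(156 + (-2849 + 13454)) = √(156 + 10605) = √10761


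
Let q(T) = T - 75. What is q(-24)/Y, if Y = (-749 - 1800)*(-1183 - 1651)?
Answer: -99/7223866 ≈ -1.3705e-5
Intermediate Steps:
Y = 7223866 (Y = -2549*(-2834) = 7223866)
q(T) = -75 + T
q(-24)/Y = (-75 - 24)/7223866 = -99*1/7223866 = -99/7223866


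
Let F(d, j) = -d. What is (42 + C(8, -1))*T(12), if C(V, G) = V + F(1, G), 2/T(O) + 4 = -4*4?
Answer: -49/10 ≈ -4.9000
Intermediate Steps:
T(O) = -1/10 (T(O) = 2/(-4 - 4*4) = 2/(-4 - 16) = 2/(-20) = 2*(-1/20) = -1/10)
C(V, G) = -1 + V (C(V, G) = V - 1*1 = V - 1 = -1 + V)
(42 + C(8, -1))*T(12) = (42 + (-1 + 8))*(-1/10) = (42 + 7)*(-1/10) = 49*(-1/10) = -49/10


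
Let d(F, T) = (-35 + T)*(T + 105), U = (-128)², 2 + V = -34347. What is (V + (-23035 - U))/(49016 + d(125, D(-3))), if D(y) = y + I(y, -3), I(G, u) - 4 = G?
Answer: -73768/45205 ≈ -1.6319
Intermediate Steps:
V = -34349 (V = -2 - 34347 = -34349)
I(G, u) = 4 + G
U = 16384
D(y) = 4 + 2*y (D(y) = y + (4 + y) = 4 + 2*y)
d(F, T) = (-35 + T)*(105 + T)
(V + (-23035 - U))/(49016 + d(125, D(-3))) = (-34349 + (-23035 - 1*16384))/(49016 + (-3675 + (4 + 2*(-3))² + 70*(4 + 2*(-3)))) = (-34349 + (-23035 - 16384))/(49016 + (-3675 + (4 - 6)² + 70*(4 - 6))) = (-34349 - 39419)/(49016 + (-3675 + (-2)² + 70*(-2))) = -73768/(49016 + (-3675 + 4 - 140)) = -73768/(49016 - 3811) = -73768/45205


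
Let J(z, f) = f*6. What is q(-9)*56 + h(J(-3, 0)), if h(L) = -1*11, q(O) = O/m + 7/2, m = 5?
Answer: 421/5 ≈ 84.200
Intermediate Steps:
J(z, f) = 6*f
q(O) = 7/2 + O/5 (q(O) = O/5 + 7/2 = 7/2 + O/5)
h(L) = -11
q(-9)*56 + h(J(-3, 0)) = (7/2 + (⅕)*(-9))*56 - 11 = (7/2 - 9/5)*56 - 11 = (17/10)*56 - 11 = 476/5 - 11 = 421/5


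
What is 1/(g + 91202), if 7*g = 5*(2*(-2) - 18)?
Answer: 7/638304 ≈ 1.0967e-5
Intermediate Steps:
g = -110/7 (g = (5*(2*(-2) - 18))/7 = (5*(-4 - 18))/7 = (5*(-22))/7 = (⅐)*(-110) = -110/7 ≈ -15.714)
1/(g + 91202) = 1/(-110/7 + 91202) = 1/(638304/7) = 7/638304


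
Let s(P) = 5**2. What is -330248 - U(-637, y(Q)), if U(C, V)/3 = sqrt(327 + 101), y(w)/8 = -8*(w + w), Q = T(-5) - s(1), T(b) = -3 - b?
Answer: -330248 - 6*sqrt(107) ≈ -3.3031e+5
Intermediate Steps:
s(P) = 25
Q = -23 (Q = (-3 - 1*(-5)) - 1*25 = (-3 + 5) - 25 = 2 - 25 = -23)
y(w) = -128*w (y(w) = 8*(-8*(w + w)) = 8*(-16*w) = -128*w)
U(C, V) = 6*sqrt(107) (U(C, V) = 3*sqrt(327 + 101) = 3*sqrt(428) = 3*(2*sqrt(107)) = 6*sqrt(107))
-330248 - U(-637, y(Q)) = -330248 - 6*sqrt(107)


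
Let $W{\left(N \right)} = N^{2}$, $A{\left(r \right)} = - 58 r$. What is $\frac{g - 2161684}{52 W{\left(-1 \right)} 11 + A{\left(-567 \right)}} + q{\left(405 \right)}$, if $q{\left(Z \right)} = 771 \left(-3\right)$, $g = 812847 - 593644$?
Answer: $- \frac{79330835}{33458} \approx -2371.1$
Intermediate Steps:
$g = 219203$ ($g = 812847 - 593644 = 219203$)
$q{\left(Z \right)} = -2313$
$\frac{g - 2161684}{52 W{\left(-1 \right)} 11 + A{\left(-567 \right)}} + q{\left(405 \right)} = \frac{219203 - 2161684}{52 \left(-1\right)^{2} \cdot 11 - -32886} - 2313 = - \frac{1942481}{52 \cdot 1 \cdot 11 + 32886} - 2313 = - \frac{1942481}{52 \cdot 11 + 32886} - 2313 = - \frac{1942481}{572 + 32886} - 2313 = - \frac{1942481}{33458} - 2313 = - \frac{79330835}{33458}$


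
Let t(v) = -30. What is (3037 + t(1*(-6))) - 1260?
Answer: 1747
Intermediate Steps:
(3037 + t(1*(-6))) - 1260 = (3037 - 30) - 1260 = 3007 - 1260 = 1747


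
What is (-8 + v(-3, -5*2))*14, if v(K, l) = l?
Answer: -252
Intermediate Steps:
(-8 + v(-3, -5*2))*14 = (-8 - 5*2)*14 = (-8 - 10)*14 = -18*14 = -252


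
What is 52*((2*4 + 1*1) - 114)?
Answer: -5460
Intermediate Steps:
52*((2*4 + 1*1) - 114) = 52*((8 + 1) - 114) = 52*(9 - 114) = 52*(-105) = -5460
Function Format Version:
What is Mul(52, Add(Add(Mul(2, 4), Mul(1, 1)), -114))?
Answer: -5460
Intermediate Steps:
Mul(52, Add(Add(Mul(2, 4), Mul(1, 1)), -114)) = Mul(52, Add(Add(8, 1), -114)) = Mul(52, Add(9, -114)) = Mul(52, -105) = -5460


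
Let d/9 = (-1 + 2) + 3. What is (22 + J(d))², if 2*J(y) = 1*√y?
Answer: 625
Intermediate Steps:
d = 36 (d = 9*((-1 + 2) + 3) = 9*(1 + 3) = 9*4 = 36)
J(y) = √y/2 (J(y) = (1*√y)/2 = √y/2)
(22 + J(d))² = (22 + √36/2)² = (22 + (½)*6)² = (22 + 3)² = 25² = 625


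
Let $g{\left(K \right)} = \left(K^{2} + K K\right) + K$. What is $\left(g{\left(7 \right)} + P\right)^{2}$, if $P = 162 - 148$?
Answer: $14161$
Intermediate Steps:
$P = 14$ ($P = 162 - 148 = 14$)
$g{\left(K \right)} = K + 2 K^{2}$ ($g{\left(K \right)} = \left(K^{2} + K^{2}\right) + K = 2 K^{2} + K = K + 2 K^{2}$)
$\left(g{\left(7 \right)} + P\right)^{2} = \left(7 \left(1 + 2 \cdot 7\right) + 14\right)^{2} = \left(7 \left(1 + 14\right) + 14\right)^{2} = \left(7 \cdot 15 + 14\right)^{2} = \left(105 + 14\right)^{2} = 119^{2} = 14161$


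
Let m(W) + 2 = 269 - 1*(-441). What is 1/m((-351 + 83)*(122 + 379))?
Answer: 1/708 ≈ 0.0014124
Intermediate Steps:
m(W) = 708 (m(W) = -2 + (269 - 1*(-441)) = -2 + (269 + 441) = -2 + 710 = 708)
1/m((-351 + 83)*(122 + 379)) = 1/708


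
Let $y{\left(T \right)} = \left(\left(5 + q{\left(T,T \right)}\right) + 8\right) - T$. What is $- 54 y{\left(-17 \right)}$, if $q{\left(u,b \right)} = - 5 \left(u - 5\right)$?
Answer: $-7560$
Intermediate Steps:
$q{\left(u,b \right)} = 25 - 5 u$ ($q{\left(u,b \right)} = - 5 \left(-5 + u\right) = 25 - 5 u$)
$y{\left(T \right)} = 38 - 6 T$ ($y{\left(T \right)} = \left(\left(5 - \left(-25 + 5 T\right)\right) + 8\right) - T = \left(\left(30 - 5 T\right) + 8\right) - T = \left(38 - 5 T\right) - T = 38 - 6 T$)
$- 54 y{\left(-17 \right)} = - 54 \left(38 - -102\right) = - 54 \left(38 + 102\right) = \left(-54\right) 140 = -7560$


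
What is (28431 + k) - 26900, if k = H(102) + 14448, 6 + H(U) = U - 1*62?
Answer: 16013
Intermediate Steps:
H(U) = -68 + U (H(U) = -6 + (U - 1*62) = -6 + (U - 62) = -6 + (-62 + U) = -68 + U)
k = 14482 (k = (-68 + 102) + 14448 = 34 + 14448 = 14482)
(28431 + k) - 26900 = (28431 + 14482) - 26900 = 42913 - 26900 = 16013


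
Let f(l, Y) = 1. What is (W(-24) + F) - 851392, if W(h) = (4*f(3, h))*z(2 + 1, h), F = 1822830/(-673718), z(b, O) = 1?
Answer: -286798621707/336859 ≈ -8.5139e+5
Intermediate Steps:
F = -911415/336859 (F = 1822830*(-1/673718) = -911415/336859 ≈ -2.7056)
W(h) = 4 (W(h) = (4*1)*1 = 4*1 = 4)
(W(-24) + F) - 851392 = (4 - 911415/336859) - 851392 = 436021/336859 - 851392 = -286798621707/336859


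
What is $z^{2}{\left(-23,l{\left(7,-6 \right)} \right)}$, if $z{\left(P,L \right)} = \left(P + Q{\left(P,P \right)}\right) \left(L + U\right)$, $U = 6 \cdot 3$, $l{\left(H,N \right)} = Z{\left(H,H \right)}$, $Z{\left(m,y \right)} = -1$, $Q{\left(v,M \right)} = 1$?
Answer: $139876$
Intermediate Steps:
$l{\left(H,N \right)} = -1$
$U = 18$
$z{\left(P,L \right)} = \left(1 + P\right) \left(18 + L\right)$ ($z{\left(P,L \right)} = \left(P + 1\right) \left(L + 18\right) = \left(1 + P\right) \left(18 + L\right)$)
$z^{2}{\left(-23,l{\left(7,-6 \right)} \right)} = \left(18 - 1 + 18 \left(-23\right) - -23\right)^{2} = \left(18 - 1 - 414 + 23\right)^{2} = \left(-374\right)^{2} = 139876$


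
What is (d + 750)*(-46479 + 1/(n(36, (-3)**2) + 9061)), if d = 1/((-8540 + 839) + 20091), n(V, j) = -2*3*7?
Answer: -389536159344410/11174541 ≈ -3.4859e+7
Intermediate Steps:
n(V, j) = -42 (n(V, j) = -6*7 = -42)
d = 1/12390 (d = 1/(-7701 + 20091) = 1/12390 ≈ 8.0710e-5)
(d + 750)*(-46479 + 1/(n(36, (-3)**2) + 9061)) = (1/12390 + 750)*(-46479 + 1/(-42 + 9061)) = 9292501*(-46479 + 1/9019)/12390 = (9292501/12390)*(-419194100/9019) = -389536159344410/11174541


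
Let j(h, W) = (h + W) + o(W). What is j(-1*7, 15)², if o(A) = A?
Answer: 529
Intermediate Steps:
j(h, W) = h + 2*W (j(h, W) = (h + W) + W = (W + h) + W = h + 2*W)
j(-1*7, 15)² = (-1*7 + 2*15)² = (-7 + 30)² = 23² = 529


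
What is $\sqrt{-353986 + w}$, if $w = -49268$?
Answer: $3 i \sqrt{44806} \approx 635.02 i$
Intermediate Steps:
$\sqrt{-353986 + w} = \sqrt{-353986 - 49268} = \sqrt{-403254} = 3 i \sqrt{44806}$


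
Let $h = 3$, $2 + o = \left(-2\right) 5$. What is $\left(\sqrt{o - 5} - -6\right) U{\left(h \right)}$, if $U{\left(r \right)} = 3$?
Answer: $18 + 3 i \sqrt{17} \approx 18.0 + 12.369 i$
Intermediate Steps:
$o = -12$ ($o = -2 - 10 = -12$)
$\left(\sqrt{o - 5} - -6\right) U{\left(h \right)} = \left(\sqrt{-12 - 5} - -6\right) 3 = \left(\sqrt{-17} + \left(-18 + 24\right)\right) 3 = \left(i \sqrt{17} + 6\right) 3 = \left(6 + i \sqrt{17}\right) 3 = 18 + 3 i \sqrt{17}$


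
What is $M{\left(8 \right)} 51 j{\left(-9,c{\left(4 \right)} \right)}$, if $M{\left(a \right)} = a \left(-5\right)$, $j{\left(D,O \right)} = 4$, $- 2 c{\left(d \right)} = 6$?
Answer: $-8160$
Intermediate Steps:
$c{\left(d \right)} = -3$ ($c{\left(d \right)} = \left(- \frac{1}{2}\right) 6 = -3$)
$M{\left(a \right)} = - 5 a$
$M{\left(8 \right)} 51 j{\left(-9,c{\left(4 \right)} \right)} = \left(-5\right) 8 \cdot 51 \cdot 4 = \left(-40\right) 51 \cdot 4 = \left(-2040\right) 4 = -8160$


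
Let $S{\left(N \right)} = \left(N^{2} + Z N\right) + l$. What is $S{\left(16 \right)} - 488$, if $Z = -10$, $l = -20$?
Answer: $-412$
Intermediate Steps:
$S{\left(N \right)} = -20 + N^{2} - 10 N$ ($S{\left(N \right)} = \left(N^{2} - 10 N\right) - 20 = -20 + N^{2} - 10 N$)
$S{\left(16 \right)} - 488 = \left(-20 + 16^{2} - 160\right) - 488 = \left(-20 + 256 - 160\right) - 488 = 76 - 488 = -412$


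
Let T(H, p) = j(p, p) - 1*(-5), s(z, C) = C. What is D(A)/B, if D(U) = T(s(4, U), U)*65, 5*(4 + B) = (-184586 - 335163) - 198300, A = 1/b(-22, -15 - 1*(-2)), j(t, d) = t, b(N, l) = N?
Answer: -35425/15797518 ≈ -0.0022424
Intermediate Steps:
T(H, p) = 5 + p (T(H, p) = p - 1*(-5) = p + 5 = 5 + p)
A = -1/22 (A = 1/(-22) = -1/22 ≈ -0.045455)
B = -718069/5 (B = -4 + ((-184586 - 335163) - 198300)/5 = -4 + (-519749 - 198300)/5 = -4 + (1/5)*(-718049) = -4 - 718049/5 = -718069/5 ≈ -1.4361e+5)
D(U) = 325 + 65*U (D(U) = (5 + U)*65 = 325 + 65*U)
D(A)/B = (325 + 65*(-1/22))/(-718069/5) = (325 - 65/22)*(-5/718069) = (7085/22)*(-5/718069) = -35425/15797518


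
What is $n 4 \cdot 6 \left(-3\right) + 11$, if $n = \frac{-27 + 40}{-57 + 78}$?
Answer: $- \frac{235}{7} \approx -33.571$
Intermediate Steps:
$n = \frac{13}{21} \approx 0.61905$
$n 4 \cdot 6 \left(-3\right) + 11 = \frac{13 \cdot 4 \cdot 6 \left(-3\right)}{21} + 11 = \frac{13 \cdot 24 \left(-3\right)}{21} + 11 = \frac{13}{21} \left(-72\right) + 11 = - \frac{312}{7} + 11 = - \frac{235}{7}$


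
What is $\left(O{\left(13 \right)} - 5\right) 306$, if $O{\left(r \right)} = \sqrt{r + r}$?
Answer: $-1530 + 306 \sqrt{26} \approx 30.3$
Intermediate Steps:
$O{\left(r \right)} = \sqrt{2} \sqrt{r}$ ($O{\left(r \right)} = \sqrt{2 r} = \sqrt{2} \sqrt{r}$)
$\left(O{\left(13 \right)} - 5\right) 306 = \left(\sqrt{2} \sqrt{13} - 5\right) 306 = \left(\sqrt{26} - 5\right) 306 = \left(-5 + \sqrt{26}\right) 306 = -1530 + 306 \sqrt{26}$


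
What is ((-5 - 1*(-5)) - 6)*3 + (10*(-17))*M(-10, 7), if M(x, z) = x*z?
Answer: 11882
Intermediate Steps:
((-5 - 1*(-5)) - 6)*3 + (10*(-17))*M(-10, 7) = ((-5 - 1*(-5)) - 6)*3 + (10*(-17))*(-10*7) = ((-5 + 5) - 6)*3 - 170*(-70) = (0 - 6)*3 + 11900 = -6*3 + 11900 = -18 + 11900 = 11882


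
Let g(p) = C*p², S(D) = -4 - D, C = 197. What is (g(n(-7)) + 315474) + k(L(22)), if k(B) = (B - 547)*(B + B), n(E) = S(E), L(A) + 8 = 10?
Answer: 315067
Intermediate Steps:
L(A) = 2 (L(A) = -8 + 10 = 2)
n(E) = -4 - E
g(p) = 197*p²
k(B) = 2*B*(-547 + B) (k(B) = (-547 + B)*(2*B) = 2*B*(-547 + B))
(g(n(-7)) + 315474) + k(L(22)) = (197*(-4 - 1*(-7))² + 315474) + 2*2*(-547 + 2) = (197*(-4 + 7)² + 315474) + 2*2*(-545) = (197*3² + 315474) - 2180 = (197*9 + 315474) - 2180 = (1773 + 315474) - 2180 = 317247 - 2180 = 315067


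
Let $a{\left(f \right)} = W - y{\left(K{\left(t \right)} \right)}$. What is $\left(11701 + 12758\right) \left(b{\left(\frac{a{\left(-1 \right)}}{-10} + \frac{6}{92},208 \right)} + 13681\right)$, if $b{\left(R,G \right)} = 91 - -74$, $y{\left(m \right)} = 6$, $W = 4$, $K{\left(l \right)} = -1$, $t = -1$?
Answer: $338659314$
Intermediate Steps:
$a{\left(f \right)} = -2$ ($a{\left(f \right)} = 4 - 6 = -2$)
$b{\left(R,G \right)} = 165$ ($b{\left(R,G \right)} = 91 + 74 = 165$)
$\left(11701 + 12758\right) \left(b{\left(\frac{a{\left(-1 \right)}}{-10} + \frac{6}{92},208 \right)} + 13681\right) = \left(11701 + 12758\right) \left(165 + 13681\right) = 24459 \cdot 13846 = 338659314$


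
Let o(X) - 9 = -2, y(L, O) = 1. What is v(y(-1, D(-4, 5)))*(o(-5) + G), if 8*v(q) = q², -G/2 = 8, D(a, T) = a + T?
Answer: -9/8 ≈ -1.1250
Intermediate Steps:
D(a, T) = T + a
G = -16 (G = -2*8 = -16)
o(X) = 7 (o(X) = 9 - 2 = 7)
v(q) = q²/8
v(y(-1, D(-4, 5)))*(o(-5) + G) = ((⅛)*1²)*(7 - 16) = ((⅛)*1)*(-9) = (⅛)*(-9) = -9/8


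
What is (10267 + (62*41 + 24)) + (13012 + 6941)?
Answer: 32786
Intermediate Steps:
(10267 + (62*41 + 24)) + (13012 + 6941) = (10267 + (2542 + 24)) + 19953 = (10267 + 2566) + 19953 = 12833 + 19953 = 32786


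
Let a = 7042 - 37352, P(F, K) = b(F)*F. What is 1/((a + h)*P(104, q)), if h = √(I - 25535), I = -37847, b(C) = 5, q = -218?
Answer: -3031/47775493064 - I*√63382/477754930640 ≈ -6.3443e-8 - 5.2696e-10*I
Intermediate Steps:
h = I*√63382 (h = √(-37847 - 25535) = √(-63382) = I*√63382 ≈ 251.76*I)
P(F, K) = 5*F
a = -30310
1/((a + h)*P(104, q)) = 1/((-30310 + I*√63382)*((5*104))) = 1/(-30310 + I*√63382*520) = (1/520)/(-30310 + I*√63382) = 1/(520*(-30310 + I*√63382))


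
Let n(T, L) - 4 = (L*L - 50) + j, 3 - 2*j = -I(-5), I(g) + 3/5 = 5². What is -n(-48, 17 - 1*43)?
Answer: -6437/10 ≈ -643.70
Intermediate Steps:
I(g) = 122/5 (I(g) = -⅗ + 5² = -⅗ + 25 = 122/5)
j = 137/10 (j = 3/2 - (-1)*122/(2*5) = 3/2 - ½*(-122/5) = 3/2 + 61/5 = 137/10 ≈ 13.700)
n(T, L) = -323/10 + L² (n(T, L) = 4 + ((L*L - 50) + 137/10) = 4 + ((L² - 50) + 137/10) = 4 + ((-50 + L²) + 137/10) = 4 + (-363/10 + L²) = -323/10 + L²)
-n(-48, 17 - 1*43) = -(-323/10 + (17 - 1*43)²) = -(-323/10 + (17 - 43)²) = -(-323/10 + (-26)²) = -(-323/10 + 676) = -1*6437/10 = -6437/10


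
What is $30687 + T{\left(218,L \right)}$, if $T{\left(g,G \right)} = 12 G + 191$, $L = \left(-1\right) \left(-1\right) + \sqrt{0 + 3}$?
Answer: $30890 + 12 \sqrt{3} \approx 30911.0$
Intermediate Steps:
$L = 1 + \sqrt{3} \approx 2.7321$
$T{\left(g,G \right)} = 191 + 12 G$
$30687 + T{\left(218,L \right)} = 30687 + \left(191 + 12 \left(1 + \sqrt{3}\right)\right) = 30687 + \left(191 + \left(12 + 12 \sqrt{3}\right)\right) = 30687 + \left(203 + 12 \sqrt{3}\right) = 30890 + 12 \sqrt{3}$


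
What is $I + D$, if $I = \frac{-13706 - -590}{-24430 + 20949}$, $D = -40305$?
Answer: $- \frac{140288589}{3481} \approx -40301.0$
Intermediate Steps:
$I = \frac{13116}{3481}$ ($I = \frac{-13706 + \left(-740 + 1330\right)}{-3481} = \left(-13706 + 590\right) \left(- \frac{1}{3481}\right) = \left(-13116\right) \left(- \frac{1}{3481}\right) = \frac{13116}{3481} \approx 3.7679$)
$I + D = \frac{13116}{3481} - 40305 = - \frac{140288589}{3481}$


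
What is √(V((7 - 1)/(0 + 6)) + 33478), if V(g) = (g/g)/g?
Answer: √33479 ≈ 182.97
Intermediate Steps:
V(g) = 1/g
√(V((7 - 1)/(0 + 6)) + 33478) = √(1/((7 - 1)/(0 + 6)) + 33478) = √(1/(6/6) + 33478) = √(1/((⅙)*6) + 33478) = √(1/1 + 33478) = √(1 + 33478) = √33479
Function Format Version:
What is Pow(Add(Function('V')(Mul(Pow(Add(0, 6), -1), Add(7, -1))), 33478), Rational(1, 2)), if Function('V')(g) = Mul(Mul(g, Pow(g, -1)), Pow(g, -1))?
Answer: Pow(33479, Rational(1, 2)) ≈ 182.97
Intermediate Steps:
Function('V')(g) = Pow(g, -1) (Function('V')(g) = Mul(1, Pow(g, -1)) = Pow(g, -1))
Pow(Add(Function('V')(Mul(Pow(Add(0, 6), -1), Add(7, -1))), 33478), Rational(1, 2)) = Pow(Add(Pow(Mul(Pow(Add(0, 6), -1), Add(7, -1)), -1), 33478), Rational(1, 2)) = Pow(Add(Pow(Mul(Pow(6, -1), 6), -1), 33478), Rational(1, 2)) = Pow(Add(Pow(Mul(Rational(1, 6), 6), -1), 33478), Rational(1, 2)) = Pow(Add(Pow(1, -1), 33478), Rational(1, 2)) = Pow(Add(1, 33478), Rational(1, 2)) = Pow(33479, Rational(1, 2))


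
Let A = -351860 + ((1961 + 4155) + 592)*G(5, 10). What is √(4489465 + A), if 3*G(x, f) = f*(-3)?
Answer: 5*√162821 ≈ 2017.6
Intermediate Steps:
G(x, f) = -f (G(x, f) = (f*(-3))/3 = (-3*f)/3 = -f)
A = -418940 (A = -351860 + ((1961 + 4155) + 592)*(-1*10) = -351860 + (6116 + 592)*(-10) = -351860 + 6708*(-10) = -351860 - 67080 = -418940)
√(4489465 + A) = √(4489465 - 418940) = √4070525 = 5*√162821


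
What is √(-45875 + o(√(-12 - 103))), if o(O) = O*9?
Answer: √(-45875 + 9*I*√115) ≈ 0.225 + 214.18*I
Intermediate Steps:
o(O) = 9*O
√(-45875 + o(√(-12 - 103))) = √(-45875 + 9*√(-12 - 103)) = √(-45875 + 9*√(-115)) = √(-45875 + 9*(I*√115)) = √(-45875 + 9*I*√115)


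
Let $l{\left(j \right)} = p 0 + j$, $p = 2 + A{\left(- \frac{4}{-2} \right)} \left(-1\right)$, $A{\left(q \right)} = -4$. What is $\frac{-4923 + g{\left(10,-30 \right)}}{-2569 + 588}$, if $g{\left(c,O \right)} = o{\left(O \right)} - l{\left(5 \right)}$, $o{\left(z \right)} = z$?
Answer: $\frac{4958}{1981} \approx 2.5028$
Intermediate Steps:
$p = 6$ ($p = 2 - -4 = 2 + 4 = 6$)
$l{\left(j \right)} = j$ ($l{\left(j \right)} = 6 \cdot 0 + j = 0 + j = j$)
$g{\left(c,O \right)} = -5 + O$ ($g{\left(c,O \right)} = O - 5 = -5 + O$)
$\frac{-4923 + g{\left(10,-30 \right)}}{-2569 + 588} = \frac{-4923 - 35}{-2569 + 588} = \frac{-4923 - 35}{-1981} = \left(-4958\right) \left(- \frac{1}{1981}\right) = \frac{4958}{1981}$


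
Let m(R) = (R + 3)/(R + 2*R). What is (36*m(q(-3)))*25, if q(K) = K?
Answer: 0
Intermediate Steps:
m(R) = (3 + R)/(3*R) (m(R) = (3 + R)/((3*R)) = (3 + R)*(1/(3*R)) = (3 + R)/(3*R))
(36*m(q(-3)))*25 = (36*((⅓)*(3 - 3)/(-3)))*25 = (36*((⅓)*(-⅓)*0))*25 = (36*0)*25 = 0*25 = 0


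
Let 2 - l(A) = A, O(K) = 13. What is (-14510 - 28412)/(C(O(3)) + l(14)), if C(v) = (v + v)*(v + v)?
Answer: -21461/332 ≈ -64.642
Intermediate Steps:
l(A) = 2 - A
C(v) = 4*v² (C(v) = (2*v)*(2*v) = 4*v²)
(-14510 - 28412)/(C(O(3)) + l(14)) = (-14510 - 28412)/(4*13² + (2 - 1*14)) = -42922/(4*169 + (2 - 14)) = -42922/(676 - 12) = -42922/664 = -42922*1/664 = -21461/332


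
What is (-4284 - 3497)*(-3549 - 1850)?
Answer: 42009619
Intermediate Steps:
(-4284 - 3497)*(-3549 - 1850) = -7781*(-5399) = 42009619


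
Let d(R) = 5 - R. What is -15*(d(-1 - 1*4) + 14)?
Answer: -360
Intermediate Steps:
-15*(d(-1 - 1*4) + 14) = -15*((5 - (-1 - 1*4)) + 14) = -15*((5 - (-1 - 4)) + 14) = -15*((5 - 1*(-5)) + 14) = -15*((5 + 5) + 14) = -15*(10 + 14) = -15*24 = -360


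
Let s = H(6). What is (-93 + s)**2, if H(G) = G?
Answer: 7569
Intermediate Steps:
s = 6
(-93 + s)**2 = (-93 + 6)**2 = (-87)**2 = 7569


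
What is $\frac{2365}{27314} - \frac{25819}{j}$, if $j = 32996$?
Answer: $- \frac{313592313}{450626372} \approx -0.6959$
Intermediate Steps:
$\frac{2365}{27314} - \frac{25819}{j} = \frac{2365}{27314} - \frac{25819}{32996} = - \frac{313592313}{450626372}$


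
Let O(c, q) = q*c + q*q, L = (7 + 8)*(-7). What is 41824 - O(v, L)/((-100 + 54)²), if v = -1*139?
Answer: 22118491/529 ≈ 41812.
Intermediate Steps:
L = -105 (L = 15*(-7) = -105)
v = -139
O(c, q) = q² + c*q (O(c, q) = c*q + q² = q² + c*q)
41824 - O(v, L)/((-100 + 54)²) = 41824 - (-105*(-139 - 105))/((-100 + 54)²) = 41824 - (-105*(-244))/((-46)²) = 41824 - 25620/2116 = 41824 - 1*6405/529 = 41824 - 6405/529 = 22118491/529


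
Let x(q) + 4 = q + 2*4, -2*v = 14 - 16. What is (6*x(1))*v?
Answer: 30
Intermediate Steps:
v = 1 (v = -(14 - 16)/2 = -½*(-2) = 1)
x(q) = 4 + q (x(q) = -4 + (q + 2*4) = -4 + (q + 8) = -4 + (8 + q) = 4 + q)
(6*x(1))*v = (6*(4 + 1))*1 = (6*5)*1 = 30*1 = 30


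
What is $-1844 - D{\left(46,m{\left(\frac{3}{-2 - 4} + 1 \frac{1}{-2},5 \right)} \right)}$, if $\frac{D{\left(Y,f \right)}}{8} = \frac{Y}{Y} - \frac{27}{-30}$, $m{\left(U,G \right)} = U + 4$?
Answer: $- \frac{9296}{5} \approx -1859.2$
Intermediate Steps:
$m{\left(U,G \right)} = 4 + U$
$D{\left(Y,f \right)} = \frac{76}{5}$ ($D{\left(Y,f \right)} = 8 \left(\frac{Y}{Y} - \frac{27}{-30}\right) = 8 \left(1 - - \frac{9}{10}\right) = 8 \left(1 + \frac{9}{10}\right) = 8 \cdot \frac{19}{10} = \frac{76}{5}$)
$-1844 - D{\left(46,m{\left(\frac{3}{-2 - 4} + 1 \frac{1}{-2},5 \right)} \right)} = -1844 - \frac{76}{5} = - \frac{9296}{5}$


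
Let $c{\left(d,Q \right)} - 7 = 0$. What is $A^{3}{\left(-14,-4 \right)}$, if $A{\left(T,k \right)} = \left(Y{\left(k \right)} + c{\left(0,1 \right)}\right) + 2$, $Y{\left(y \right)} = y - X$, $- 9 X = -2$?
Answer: $\frac{79507}{729} \approx 109.06$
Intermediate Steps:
$X = \frac{2}{9}$ ($X = \left(- \frac{1}{9}\right) \left(-2\right) = \frac{2}{9} \approx 0.22222$)
$c{\left(d,Q \right)} = 7$ ($c{\left(d,Q \right)} = 7 + 0 = 7$)
$Y{\left(y \right)} = - \frac{2}{9} + y$ ($Y{\left(y \right)} = y - \frac{2}{9} = - \frac{2}{9} + y$)
$A{\left(T,k \right)} = \frac{79}{9} + k$ ($A{\left(T,k \right)} = \left(\left(- \frac{2}{9} + k\right) + 7\right) + 2 = \left(\frac{61}{9} + k\right) + 2 = \frac{79}{9} + k$)
$A^{3}{\left(-14,-4 \right)} = \left(\frac{79}{9} - 4\right)^{3} = \left(\frac{43}{9}\right)^{3} = \frac{79507}{729}$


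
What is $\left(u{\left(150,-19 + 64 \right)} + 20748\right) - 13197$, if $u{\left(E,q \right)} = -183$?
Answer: $7368$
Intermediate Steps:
$\left(u{\left(150,-19 + 64 \right)} + 20748\right) - 13197 = \left(-183 + 20748\right) - 13197 = 20565 - 13197 = 7368$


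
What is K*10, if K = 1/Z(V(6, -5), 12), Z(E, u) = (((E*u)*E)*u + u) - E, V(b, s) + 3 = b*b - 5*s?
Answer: 1/48437 ≈ 2.0645e-5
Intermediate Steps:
V(b, s) = -3 + b² - 5*s (V(b, s) = -3 + (b*b - 5*s) = -3 + (b² - 5*s) = -3 + b² - 5*s)
Z(E, u) = u - E + E²*u² (Z(E, u) = ((u*E²)*u + u) - E = (E²*u² + u) - E = (u + E²*u²) - E = u - E + E²*u²)
K = 1/484370 (K = 1/(12 - (-3 + 6² - 5*(-5)) + (-3 + 6² - 5*(-5))²*12²) = 1/(12 - (-3 + 36 + 25) + (-3 + 36 + 25)²*144) = 1/(12 - 1*58 + 58²*144) = 1/(12 - 58 + 3364*144) = 1/(12 - 58 + 484416) = 1/484370 ≈ 2.0645e-6)
K*10 = (1/484370)*10 = 1/48437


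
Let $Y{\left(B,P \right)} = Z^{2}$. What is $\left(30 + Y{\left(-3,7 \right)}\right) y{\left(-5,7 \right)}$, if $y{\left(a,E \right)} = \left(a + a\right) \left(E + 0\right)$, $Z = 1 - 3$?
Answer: $-2380$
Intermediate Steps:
$Z = -2$
$y{\left(a,E \right)} = 2 E a$ ($y{\left(a,E \right)} = 2 a E = 2 E a$)
$Y{\left(B,P \right)} = 4$ ($Y{\left(B,P \right)} = \left(-2\right)^{2} = 4$)
$\left(30 + Y{\left(-3,7 \right)}\right) y{\left(-5,7 \right)} = \left(30 + 4\right) 2 \cdot 7 \left(-5\right) = 34 \left(-70\right) = -2380$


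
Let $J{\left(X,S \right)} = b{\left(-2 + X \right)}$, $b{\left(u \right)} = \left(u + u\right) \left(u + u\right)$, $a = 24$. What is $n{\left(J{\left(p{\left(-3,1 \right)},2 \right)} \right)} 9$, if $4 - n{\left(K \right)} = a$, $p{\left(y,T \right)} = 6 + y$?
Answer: $-180$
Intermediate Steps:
$b{\left(u \right)} = 4 u^{2}$ ($b{\left(u \right)} = 2 u 2 u = 4 u^{2}$)
$J{\left(X,S \right)} = 4 \left(-2 + X\right)^{2}$
$n{\left(K \right)} = -20$ ($n{\left(K \right)} = 4 - 24 = -20$)
$n{\left(J{\left(p{\left(-3,1 \right)},2 \right)} \right)} 9 = \left(-20\right) 9 = -180$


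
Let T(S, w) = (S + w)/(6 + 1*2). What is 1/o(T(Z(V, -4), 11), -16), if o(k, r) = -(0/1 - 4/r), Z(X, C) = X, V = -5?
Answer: -4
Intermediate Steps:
T(S, w) = S/8 + w/8 (T(S, w) = (S + w)/(6 + 2) = (S + w)/8 = (S + w)*(⅛) = S/8 + w/8)
o(k, r) = 4/r (o(k, r) = -(0*1 - 4/r) = -(0 - 4/r) = -(-4)/r = 4/r)
1/o(T(Z(V, -4), 11), -16) = 1/(4/(-16)) = 1/(4*(-1/16)) = 1/(-¼) = -4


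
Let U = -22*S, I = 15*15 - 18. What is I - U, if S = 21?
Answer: 669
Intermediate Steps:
I = 207 (I = 225 - 18 = 207)
U = -462 (U = -22*21 = -462)
I - U = 207 - 1*(-462) = 207 + 462 = 669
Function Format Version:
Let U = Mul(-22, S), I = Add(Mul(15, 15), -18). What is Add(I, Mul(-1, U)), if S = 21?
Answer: 669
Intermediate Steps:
I = 207 (I = Add(225, -18) = 207)
U = -462 (U = Mul(-22, 21) = -462)
Add(I, Mul(-1, U)) = Add(207, Mul(-1, -462)) = Add(207, 462) = 669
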